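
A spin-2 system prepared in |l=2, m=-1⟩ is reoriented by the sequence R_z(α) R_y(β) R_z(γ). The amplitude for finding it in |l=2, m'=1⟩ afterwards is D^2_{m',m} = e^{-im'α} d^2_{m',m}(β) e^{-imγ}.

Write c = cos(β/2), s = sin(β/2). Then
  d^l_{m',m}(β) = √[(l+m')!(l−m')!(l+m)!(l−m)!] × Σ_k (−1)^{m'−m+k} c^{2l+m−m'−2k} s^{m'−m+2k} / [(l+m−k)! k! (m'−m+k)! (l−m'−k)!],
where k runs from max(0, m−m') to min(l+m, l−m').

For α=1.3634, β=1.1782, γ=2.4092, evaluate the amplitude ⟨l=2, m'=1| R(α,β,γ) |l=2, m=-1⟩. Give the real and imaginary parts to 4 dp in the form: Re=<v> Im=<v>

Re=0.2731 Im=0.4715

First d^2_{1,-1}(β=1.1782), then the phase factors e^{-i(1)α} and e^{-i(-1)γ}:
c=cos(1.178200/2)=0.831441, s=sin(1.178200/2)=0.555613; N=√[6·1·1·6]=6.000000
Admissible k: 0..1 (factorial args all ≥0)
  k=0: (−1)^2·6.0000/(2)·0.8314^2·0.5556^2 = +0.640220
  k=1: (−1)^3·6.0000/(6)·0.8314^0·0.5556^4 = -0.095299
d^2_{1,-1}(1.1782) = +0.640220 -0.095299 = +0.544920
D = (+0.205913-0.978570i)·(+0.544920)·(-0.743577+0.668651i) = +0.273119+0.471534i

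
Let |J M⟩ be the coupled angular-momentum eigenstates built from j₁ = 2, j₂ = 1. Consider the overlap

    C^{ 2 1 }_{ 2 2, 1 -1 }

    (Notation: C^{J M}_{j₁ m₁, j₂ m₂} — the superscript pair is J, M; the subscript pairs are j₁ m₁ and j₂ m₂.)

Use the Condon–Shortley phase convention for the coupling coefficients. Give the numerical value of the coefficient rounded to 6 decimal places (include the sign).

+√(1/3) ≈ +0.577350

√[5·1!3!1!/6! · 4!0!0!2!3!1!] = √(12)
  +(−1)^0/∏(0,1,0,0,3,1)! = 1/6  (running 1/6)
⟨..|..⟩ = √(12)·(1/6) = +0.577350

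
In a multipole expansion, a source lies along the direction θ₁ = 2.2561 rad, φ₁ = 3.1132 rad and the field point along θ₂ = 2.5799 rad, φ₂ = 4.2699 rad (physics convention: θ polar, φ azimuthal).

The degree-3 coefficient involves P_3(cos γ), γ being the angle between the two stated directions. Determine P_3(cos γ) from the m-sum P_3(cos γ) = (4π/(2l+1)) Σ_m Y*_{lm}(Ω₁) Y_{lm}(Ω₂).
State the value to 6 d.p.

-0.189036

Addition theorem: P_3(cos γ) = (4π/7) Σ_m Y*_{lm}(Ω₁) Y_{lm}(Ω₂), m = −3…3:
  m=-3: Y*=(-0.192929, 0.016473)  Y=(0.061184, -0.015189)  product (-0.011554, 0.003938)
  m=-2: Y*=(-0.387098, 0.022005)  Y=(0.155398, 0.189896)  product (-0.064333, -0.070089)
  m=-1: Y*=(-0.250830, 0.007124)  Y=(-0.190276, 0.401575)  product (0.044866, -0.102083)
  m=+0: Y*=(0.235510, -0.000000)  Y=(-0.183687, 0.000000)  product (-0.043260, 0.000000)
  m=+1: Y*=(0.250830, 0.007124)  Y=(0.190276, 0.401575)  product (0.044866, 0.102083)
  m=+2: Y*=(-0.387098, -0.022005)  Y=(0.155398, -0.189896)  product (-0.064333, 0.070089)
  m=+3: Y*=(0.192929, 0.016473)  Y=(-0.061184, -0.015189)  product (-0.011554, -0.003938)
Σ over m = (-0.105301, -0.000000); ×(4π/7) → (-0.189036, -0.000000). Real part: -0.189036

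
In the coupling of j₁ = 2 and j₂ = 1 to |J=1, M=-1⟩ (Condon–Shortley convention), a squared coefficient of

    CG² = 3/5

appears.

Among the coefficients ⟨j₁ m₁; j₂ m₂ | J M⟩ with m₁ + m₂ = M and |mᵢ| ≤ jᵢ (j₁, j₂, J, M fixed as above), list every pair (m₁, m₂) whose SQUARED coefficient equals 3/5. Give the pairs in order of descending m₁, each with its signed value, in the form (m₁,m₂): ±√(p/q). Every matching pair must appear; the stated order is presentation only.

Admissible pairs with m₁+m₂ = M = -1: (-2,1), (-1,0), (0,-1)
  (m₁,m₂)=(0,-1): CG² = 1/10, CG = +√(1/10)
  (m₁,m₂)=(-1,0): CG² = 3/10, CG = −√(3/10)
  (m₁,m₂)=(-2,1): CG² = 3/5, CG = +√(3/5)   ← matches the target
Pairs with CG² = 3/5: (-2,1): +√(3/5)

(-2,1): +√(3/5)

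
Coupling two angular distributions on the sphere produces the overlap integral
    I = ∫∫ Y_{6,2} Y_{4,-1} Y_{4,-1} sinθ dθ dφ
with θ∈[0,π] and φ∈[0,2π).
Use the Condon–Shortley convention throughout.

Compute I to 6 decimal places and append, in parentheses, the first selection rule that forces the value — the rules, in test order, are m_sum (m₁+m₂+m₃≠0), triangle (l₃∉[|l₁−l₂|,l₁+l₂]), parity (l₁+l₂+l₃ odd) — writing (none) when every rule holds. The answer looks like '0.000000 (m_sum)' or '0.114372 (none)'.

0.145766 (none)

m-sum 0 ✓  L=14 even ✓  2≤4≤10 ✓
Π(2lᵢ+1) = 13×9×9 = 1053
triangle coeff Δ(6,4,4) = 1/1261260
Σ_t [2,4]: t=2:+1/4608 t=3:−1/1296 t=4:+1/4608 = -7/20736
(3j)²=20/1287 [(6 4 4; 0 0 0)], sign=-1
Σ_t [1,3]: t=1:−1/8640 t=2:+1/2304 t=3:−1/8640 = 7/34560
(3j)²=7/429 [(6 4 4; 2 -1 -1)], sign=-1
⇒ 4πI² = 420/1573
I = (+1)√(420/1573/(4π)) = 0.14576570
No selection rule forces the value: the integral is nonzero (none).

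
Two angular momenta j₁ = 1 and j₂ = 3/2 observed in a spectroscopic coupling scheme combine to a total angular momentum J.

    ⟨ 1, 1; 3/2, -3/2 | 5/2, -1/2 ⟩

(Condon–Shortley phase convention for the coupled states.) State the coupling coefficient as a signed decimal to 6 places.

j₁+j₂−J=0  J+j₁−j₂=2  J−j₁+j₂=3  j₁+j₂+J+1=6
(j₁±m₁, j₂±m₂, J±M) = (2,0,0,3,2,3)
P² = 72/5
sum k=0..0:
  [0] +1/12 = 1/12
S = 1/12
C² = P²·S² = 1/10 ; C = +0.316228

+0.316228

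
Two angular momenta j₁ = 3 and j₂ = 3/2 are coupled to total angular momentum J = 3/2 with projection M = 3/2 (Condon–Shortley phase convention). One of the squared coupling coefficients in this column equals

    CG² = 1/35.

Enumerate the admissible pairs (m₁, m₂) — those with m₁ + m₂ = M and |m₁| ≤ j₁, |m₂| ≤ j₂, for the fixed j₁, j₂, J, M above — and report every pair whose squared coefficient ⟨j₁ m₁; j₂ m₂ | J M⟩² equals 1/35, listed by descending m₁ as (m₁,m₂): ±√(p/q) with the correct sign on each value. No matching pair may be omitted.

(0,3/2): −√(1/35)

Admissible pairs with m₁+m₂ = M = 3/2: (0,3/2), (1,1/2), (2,-1/2), (3,-3/2)
  (m₁,m₂)=(3,-3/2): CG² = 4/7, CG = +√(4/7)
  (m₁,m₂)=(2,-1/2): CG² = 2/7, CG = −√(2/7)
  (m₁,m₂)=(1,1/2): CG² = 4/35, CG = +√(4/35)
  (m₁,m₂)=(0,3/2): CG² = 1/35, CG = −√(1/35)   ← matches the target
Pairs with CG² = 1/35: (0,3/2): −√(1/35)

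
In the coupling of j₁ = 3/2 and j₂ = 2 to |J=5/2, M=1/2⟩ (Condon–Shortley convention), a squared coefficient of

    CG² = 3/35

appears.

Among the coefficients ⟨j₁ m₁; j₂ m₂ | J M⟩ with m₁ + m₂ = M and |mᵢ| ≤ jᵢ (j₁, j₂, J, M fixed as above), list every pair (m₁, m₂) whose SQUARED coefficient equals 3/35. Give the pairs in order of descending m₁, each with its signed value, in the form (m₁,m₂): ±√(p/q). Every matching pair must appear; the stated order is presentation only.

Admissible pairs with m₁+m₂ = M = 1/2: (-3/2,2), (-1/2,1), (1/2,0), (3/2,-1)
  (m₁,m₂)=(3/2,-1): CG² = 27/70, CG = +√(27/70)
  (m₁,m₂)=(1/2,0): CG² = 3/35, CG = +√(3/35)   ← matches the target
  (m₁,m₂)=(-1/2,1): CG² = 5/14, CG = −√(5/14)
  (m₁,m₂)=(-3/2,2): CG² = 6/35, CG = −√(6/35)
Pairs with CG² = 3/35: (1/2,0): +√(3/35)

(1/2,0): +√(3/35)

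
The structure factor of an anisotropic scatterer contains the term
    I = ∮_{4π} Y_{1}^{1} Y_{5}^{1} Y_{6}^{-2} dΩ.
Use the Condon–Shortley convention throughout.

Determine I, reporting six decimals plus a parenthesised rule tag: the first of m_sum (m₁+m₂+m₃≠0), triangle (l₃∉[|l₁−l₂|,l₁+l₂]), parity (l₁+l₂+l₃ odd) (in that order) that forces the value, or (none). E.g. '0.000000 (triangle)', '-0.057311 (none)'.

Checks pass: Σm=0; 12 even; l₃=6∈[4,6].
(2·1+1)(2·5+1)(2·6+1) = 429
Δ: 0! 2! 10! / 13! → 1/858
sum: t=0:+1/14400 = 1/14400
3j²(1 5 6; 0 0 0) = Δ·Π!·Σ² = 6/143  (sign +1)
sum: t=0:+1/34560 = 1/34560
3j²(1 5 6; 1 1 -2) = Δ·Π!·Σ² = 14/429  (sign +1)
combine: 4πI² = 429·6/143·14/429 = 84/143
take √, sign +1: I = 0.21620548
No selection rule forces the value: the integral is nonzero (none).

0.216205 (none)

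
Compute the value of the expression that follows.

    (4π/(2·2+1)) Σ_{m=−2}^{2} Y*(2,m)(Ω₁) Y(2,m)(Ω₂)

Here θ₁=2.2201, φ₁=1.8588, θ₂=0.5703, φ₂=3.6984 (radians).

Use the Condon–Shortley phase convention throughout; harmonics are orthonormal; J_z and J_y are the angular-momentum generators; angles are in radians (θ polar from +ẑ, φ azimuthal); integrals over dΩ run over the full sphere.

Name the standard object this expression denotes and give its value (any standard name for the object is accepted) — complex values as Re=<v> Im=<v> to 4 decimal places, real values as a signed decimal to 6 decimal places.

Legendre polynomial (addition theorem), +0.082467

This sum is the spherical-harmonic addition theorem: it equals the Legendre polynomial P_l(cos γ) of the angle γ between the two directions.
Expand P_2 via completeness: Σ_{m} conj(Y_{2,m}) at Ω₁ times Y_{2,m} at Ω₂ —
  m=-2: Y*=-0.205518-0.133479i  Y=+0.049699-0.101027i  product -0.023699+0.014129i
  m=-1: Y*=+0.105678-0.356730i  Y=-0.298047+0.185537i  product +0.034690+0.125929i
  m=+0: Y*=+0.030511-0.000000i  Y=+0.354997+0.000000i  product +0.010831+0.000000i
  m=+1: Y*=-0.105678-0.356730i  Y=+0.298047+0.185537i  product +0.034690-0.125929i
  m=+2: Y*=-0.205518+0.133479i  Y=+0.049699+0.101027i  product -0.023699-0.014129i
Total Σ_m = +0.032813+0.000000i. Multiply by 2.513274: +0.082467+0.000000i. P_2(cos γ) = 0.082467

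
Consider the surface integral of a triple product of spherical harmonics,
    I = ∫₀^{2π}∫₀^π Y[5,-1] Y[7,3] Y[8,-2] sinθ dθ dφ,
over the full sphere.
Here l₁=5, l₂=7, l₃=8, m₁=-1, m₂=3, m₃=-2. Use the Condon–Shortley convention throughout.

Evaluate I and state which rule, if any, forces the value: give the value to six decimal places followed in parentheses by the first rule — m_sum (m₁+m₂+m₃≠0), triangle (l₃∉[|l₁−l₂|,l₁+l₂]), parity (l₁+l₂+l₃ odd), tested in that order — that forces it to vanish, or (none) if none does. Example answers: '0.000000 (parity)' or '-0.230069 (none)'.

m-sum 0 ✓  L=20 even ✓  2≤8≤12 ✓
Π(2lᵢ+1) = 11×15×17 = 2805
triangle coeff Δ(5,7,8) = 1/814773960
Σ_t [0,4]: t=0:+1/87091200 t=1:−1/4976640 t=2:+1/2073600 t=3:−1/4976640 t=4:+1/87091200 = 1/9676800
(3j)²=360/46189 [(5 7 8; 0 0 0)], sign=+1
Σ_t [0,4]: t=0:+1/62705664000 t=1:−1/261273600 t=2:+1/15482880 t=3:−1/6531840 t=4:+1/19906560 = -377/8957952000
(3j)²=10933/1279080 [(5 7 8; -1 3 -2)], sign=-1
⇒ 4πI² = 12615/67507
I = (-1)√(12615/67507/(4π)) = -0.12194508
No selection rule forces the value: the integral is nonzero (none).

-0.121945 (none)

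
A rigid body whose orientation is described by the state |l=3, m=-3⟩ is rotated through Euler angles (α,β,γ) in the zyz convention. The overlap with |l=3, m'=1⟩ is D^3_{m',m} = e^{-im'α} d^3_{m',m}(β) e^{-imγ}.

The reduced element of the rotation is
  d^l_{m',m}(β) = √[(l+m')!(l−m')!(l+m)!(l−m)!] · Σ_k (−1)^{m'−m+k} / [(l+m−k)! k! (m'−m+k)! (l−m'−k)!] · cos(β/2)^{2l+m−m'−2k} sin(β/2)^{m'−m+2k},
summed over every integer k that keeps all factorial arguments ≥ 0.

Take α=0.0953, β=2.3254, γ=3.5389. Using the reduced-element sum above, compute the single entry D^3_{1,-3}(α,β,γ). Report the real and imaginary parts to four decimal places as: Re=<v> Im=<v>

First d^3_{1,-3}(β=2.3254), then the phase factors e^{-i(1)α} and e^{-i(-3)γ}:
c=cos(2.325400/2)=0.396863, s=sin(2.325400/2)=0.917878; N=√[24·2·1·720]=185.903201
The bounds max(0,m−m')=0 and min(l+m,l−m')=0 give 1 term
  k=0: (−1)^4·185.9032/(48)·0.3969^2·0.9179^4 = +0.432978
d^3_{1,-3}(2.3254) = +0.432978
Phases: e^{-i·(1)·0.0953}=+0.995462-0.095156i, e^{-i·(-3)·3.5389}=-0.369875-0.929082i ⇒ D=-0.197700-0.385208i

Re=-0.1977 Im=-0.3852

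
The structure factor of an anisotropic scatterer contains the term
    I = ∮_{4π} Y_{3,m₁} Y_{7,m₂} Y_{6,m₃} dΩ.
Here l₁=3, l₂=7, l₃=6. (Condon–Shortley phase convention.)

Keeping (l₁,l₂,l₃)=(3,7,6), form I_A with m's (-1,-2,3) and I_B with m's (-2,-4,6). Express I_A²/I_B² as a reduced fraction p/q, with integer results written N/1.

1369/484

Same 3,7,6: normalisation and zero-m 3j drop out of the ratio.
A: Δ: 4! 2! 10! / 17! → 1/2042040; sum: t=2:+1/241920 t=3:−1/483840 t=4:+1/17418240 = 37/17418240; 3j²(3 7 6; -1 -2 3) = Δ·Π!·Σ² = 1369/136136  (sign -1)
B: Δ: 4! 2! 10! / 17! → 1/2042040; sum: t=3:−1/43545600 = -1/43545600; 3j²(3 7 6; -2 -4 6) = Δ·Π!·Σ² = 11/3094  (sign -1)
I_A²/I_B² = (1369/136136)/(11/3094) = 1369/484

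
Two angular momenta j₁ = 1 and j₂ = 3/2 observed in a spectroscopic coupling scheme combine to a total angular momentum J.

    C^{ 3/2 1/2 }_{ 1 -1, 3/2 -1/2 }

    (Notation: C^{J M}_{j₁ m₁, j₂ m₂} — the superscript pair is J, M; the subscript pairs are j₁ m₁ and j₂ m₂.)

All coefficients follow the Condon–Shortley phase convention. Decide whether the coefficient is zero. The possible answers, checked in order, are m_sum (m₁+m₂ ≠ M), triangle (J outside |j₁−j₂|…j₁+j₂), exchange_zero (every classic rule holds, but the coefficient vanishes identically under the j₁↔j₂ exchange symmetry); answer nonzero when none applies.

m_sum

m-sum: m₁+m₂ = -1+(-1/2) = -3/2, M = 1/2  ✗ ⇒ coefficient is 0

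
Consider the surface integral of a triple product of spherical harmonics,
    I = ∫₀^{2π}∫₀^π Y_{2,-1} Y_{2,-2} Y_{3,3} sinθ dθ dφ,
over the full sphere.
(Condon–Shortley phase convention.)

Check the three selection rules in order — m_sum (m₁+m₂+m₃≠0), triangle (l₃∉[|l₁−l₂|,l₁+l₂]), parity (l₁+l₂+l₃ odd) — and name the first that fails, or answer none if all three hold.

parity

Σmᵢ = 0  ✓
l₃∈[|l₁−l₂|,l₁+l₂]=[0,4], have l₃=3  ✓
Σlᵢ = 7 ⇒ odd  ✗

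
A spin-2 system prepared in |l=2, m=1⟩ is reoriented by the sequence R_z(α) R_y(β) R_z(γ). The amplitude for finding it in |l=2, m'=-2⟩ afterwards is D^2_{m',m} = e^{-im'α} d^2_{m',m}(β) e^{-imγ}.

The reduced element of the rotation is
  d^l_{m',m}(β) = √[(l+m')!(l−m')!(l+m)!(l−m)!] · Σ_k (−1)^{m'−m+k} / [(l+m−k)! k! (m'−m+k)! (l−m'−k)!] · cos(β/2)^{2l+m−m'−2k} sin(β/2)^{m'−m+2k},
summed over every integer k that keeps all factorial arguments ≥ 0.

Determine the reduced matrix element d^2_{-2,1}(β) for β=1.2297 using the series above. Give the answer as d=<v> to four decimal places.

d=0.3136

d^2_{-2,1}(β=1.2297) via the finite sum:
With c≡cos(β/2)=0.816860 and s≡sin(β/2)=0.576836, N=[1·24·6·1]^{1/2}=12.000000
The bounds max(0,m−m')=3 and min(l+m,l−m')=3 give 1 term
  k=3: (−1)^0·12.0000/(6)·0.8169^1·0.5768^3 = +0.313570
d^2_{-2,1}(1.2297) = +0.313570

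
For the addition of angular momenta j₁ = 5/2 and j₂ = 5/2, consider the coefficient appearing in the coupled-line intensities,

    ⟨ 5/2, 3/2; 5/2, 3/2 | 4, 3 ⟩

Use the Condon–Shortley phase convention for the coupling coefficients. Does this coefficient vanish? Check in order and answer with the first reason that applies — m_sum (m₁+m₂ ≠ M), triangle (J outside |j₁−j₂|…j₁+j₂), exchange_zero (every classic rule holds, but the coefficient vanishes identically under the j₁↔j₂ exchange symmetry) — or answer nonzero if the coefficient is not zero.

m-sum: m₁+m₂ = 3/2+3/2 = 3, M = 3  ✓
triangle: |j₁−j₂| = 0 ≤ J = 4 ≤ j₁+j₂ = 5  ✓
exchange: j₁=j₂ and m₁=m₂, and (−1)^(j₁+j₂−J) = (−1)^1 = −1 forces ⟨j₁m₁;j₂m₂|JM⟩ = −⟨j₂m₂;j₁m₁|JM⟩ = −⟨j₁m₁;j₂m₂|JM⟩ ⇒ the coefficient vanishes identically
Racah sum check: Σ_k collapses to 0 ⇒ CG = 0

exchange_zero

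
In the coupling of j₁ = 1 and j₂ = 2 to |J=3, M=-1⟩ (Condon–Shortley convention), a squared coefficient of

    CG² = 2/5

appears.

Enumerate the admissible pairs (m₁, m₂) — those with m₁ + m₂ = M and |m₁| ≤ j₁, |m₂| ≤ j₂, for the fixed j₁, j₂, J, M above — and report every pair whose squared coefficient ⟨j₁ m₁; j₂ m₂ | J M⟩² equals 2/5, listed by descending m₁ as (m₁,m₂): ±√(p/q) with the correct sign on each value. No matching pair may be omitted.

Admissible pairs with m₁+m₂ = M = -1: (-1,0), (0,-1), (1,-2)
  (m₁,m₂)=(1,-2): CG² = 1/15, CG = +√(1/15)
  (m₁,m₂)=(0,-1): CG² = 8/15, CG = +√(8/15)
  (m₁,m₂)=(-1,0): CG² = 2/5, CG = +√(2/5)   ← matches the target
Pairs with CG² = 2/5: (-1,0): +√(2/5)

(-1,0): +√(2/5)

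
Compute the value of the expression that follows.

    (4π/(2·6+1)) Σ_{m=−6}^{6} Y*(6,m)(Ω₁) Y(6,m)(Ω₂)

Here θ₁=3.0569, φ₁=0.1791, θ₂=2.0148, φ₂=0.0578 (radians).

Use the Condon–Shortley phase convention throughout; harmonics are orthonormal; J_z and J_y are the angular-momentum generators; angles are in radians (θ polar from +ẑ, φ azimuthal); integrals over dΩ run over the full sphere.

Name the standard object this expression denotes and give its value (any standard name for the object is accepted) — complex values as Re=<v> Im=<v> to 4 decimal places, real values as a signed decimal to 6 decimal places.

This sum is the spherical-harmonic addition theorem: it equals the Legendre polynomial P_l(cos γ) of the angle γ between the two directions.
Expand P_6 via completeness: Σ_{m} conj(Y_{6,m}) at Ω₁ times Y_{6,m} at Ω₂ —
  term(m=-6) = (0.000000, 0.000000)   from Y*(Ω₁)=(0.000000, 0.000000), Y(Ω₂)=(0.246380, -0.089043)
  term(m=-5) = (0.000003, 0.000002)   from Y*(Ω₁)=(-0.000005, -0.000006), Y(Ω₂)=(-0.413784, 0.123028)
  term(m=-4) = (0.000039, 0.000021)   from Y*(Ω₁)=(0.000137, 0.000119), Y(Ω₂)=(0.237814, -0.055984)
  term(m=-3) = (-0.000581, -0.000221)   from Y*(Ω₁)=(-0.002674, -0.001593), Y(Ω₂)=(0.196932, -0.034494)
  term(m=-2) = (-0.011269, -0.002789)   from Y*(Ω₁)=(0.034177, 0.012794), Y(Ω₂)=(-0.316007, 0.036694)
  term(m=-1) = (0.025082, 0.003057)   from Y*(Ω₁)=(-0.264610, -0.047905), Y(Ω₂)=(-0.093805, 0.005428)
  term(m=+0) = (0.305422, 0.000000)   from Y*(Ω₁)=(0.941912, -0.000000), Y(Ω₂)=(0.324257, 0.000000)
  term(m=+1) = (0.025082, -0.003057)   from Y*(Ω₁)=(0.264610, -0.047905), Y(Ω₂)=(0.093805, 0.005428)
  term(m=+2) = (-0.011269, 0.002789)   from Y*(Ω₁)=(0.034177, -0.012794), Y(Ω₂)=(-0.316007, -0.036694)
  term(m=+3) = (-0.000581, 0.000221)   from Y*(Ω₁)=(0.002674, -0.001593), Y(Ω₂)=(-0.196932, -0.034494)
  term(m=+4) = (0.000039, -0.000021)   from Y*(Ω₁)=(0.000137, -0.000119), Y(Ω₂)=(0.237814, 0.055984)
  term(m=+5) = (0.000003, -0.000002)   from Y*(Ω₁)=(0.000005, -0.000006), Y(Ω₂)=(0.413784, 0.123028)
  term(m=+6) = (0.000000, -0.000000)   from Y*(Ω₁)=(0.000000, -0.000000), Y(Ω₂)=(0.246380, 0.089043)
Σ over m = (0.331967, -0.000000); ×(4π/13) → (0.320894, -0.000000). Real part: 0.320894

Legendre polynomial (addition theorem), +0.320894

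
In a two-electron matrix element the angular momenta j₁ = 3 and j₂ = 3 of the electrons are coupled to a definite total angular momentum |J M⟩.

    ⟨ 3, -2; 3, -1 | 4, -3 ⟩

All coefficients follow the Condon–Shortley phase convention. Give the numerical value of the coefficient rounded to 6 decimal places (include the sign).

triangle: 2!·4!·4!/11! = 1152/39916800
(j±m)!: 1!·5!·2!·4!·1!·7! = 29030400
prefactor² = (2J+1)·Δ·N² = 82944/11
  k=1: −1/(1!·1!·4!·1!·0!·3!) = -1/144
  k=2: +1/(2!·0!·3!·0!·1!·4!) = 1/288
Σ = -1/288  ⇒  CG² = 82944/11·(-1/288)² = 1/11
CG = −√(1/11) = -0.301511

−√(1/11) = -0.301511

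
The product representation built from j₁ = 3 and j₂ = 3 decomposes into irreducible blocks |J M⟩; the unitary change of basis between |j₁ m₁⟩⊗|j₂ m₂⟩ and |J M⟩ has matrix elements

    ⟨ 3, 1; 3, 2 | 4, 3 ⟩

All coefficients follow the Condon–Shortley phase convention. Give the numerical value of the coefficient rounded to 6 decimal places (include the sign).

−√(1/11) = -0.301511

j₁+j₂−J=2  J+j₁−j₂=4  J−j₁+j₂=4  j₁+j₂+J+1=11
(j₁±m₁, j₂±m₂, J±M) = (4,2,5,1,7,1)
P² = 82944/11
sum k=1..2:
  [1] −1/144 = -1/144
  [2] +1/288 = 1/288
S = -1/288
C² = P²·S² = 1/11 ; C = -0.301511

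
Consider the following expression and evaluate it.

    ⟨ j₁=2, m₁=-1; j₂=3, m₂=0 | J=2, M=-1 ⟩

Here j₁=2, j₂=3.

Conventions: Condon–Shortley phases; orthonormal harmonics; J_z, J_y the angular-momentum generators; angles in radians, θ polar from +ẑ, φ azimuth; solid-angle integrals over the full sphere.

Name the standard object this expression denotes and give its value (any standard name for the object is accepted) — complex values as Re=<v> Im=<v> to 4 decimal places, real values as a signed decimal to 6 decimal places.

This is a Clebsch–Gordan (vector-coupling) coefficient.
triangle: 3!*1!*3!/8! = 36/40320
(j±m)!: 1!*3!*3!*3!*1!*3! = 1296
prefactor² = (2J+1)*Δ*N² = 81/14
  k=2: +1/(2!*1!*1!*1!*0!*2!) = 1/4
  k=3: −1/(3!*0!*0!*0!*1!*3!) = -1/36
Σ = 2/9  ⇒  CG² = 81/14*(2/9)² = 2/7
CG = +√(2/7) = +0.534522

Clebsch–Gordan coefficient, +√(2/7) ≈ +0.534522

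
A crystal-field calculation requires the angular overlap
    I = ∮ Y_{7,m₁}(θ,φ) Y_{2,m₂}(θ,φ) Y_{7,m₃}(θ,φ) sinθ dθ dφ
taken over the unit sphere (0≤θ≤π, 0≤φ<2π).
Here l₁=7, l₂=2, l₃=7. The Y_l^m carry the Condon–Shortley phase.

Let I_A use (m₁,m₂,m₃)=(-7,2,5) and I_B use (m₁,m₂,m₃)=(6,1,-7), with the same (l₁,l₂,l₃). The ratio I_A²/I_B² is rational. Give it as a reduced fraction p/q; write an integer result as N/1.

2/13

l's match ⇒ only the (l;m) 3-j factors differ between A and B.
A: triangle coeff Δ(7,2,7) = 1/185640; Σ_t [2,2]: t=2:+1/1916006400 = 1/1916006400; (3j)²=1/340 [(7 2 7; -7 2 5)], sign=+1
B: triangle coeff Δ(7,2,7) = 1/185640; Σ_t [1,1]: t=1:−1/958003200 = -1/958003200; (3j)²=13/680 [(7 2 7; 6 1 -7)], sign=-1
I_A²/I_B² = (1/340)/(13/680) = 2/13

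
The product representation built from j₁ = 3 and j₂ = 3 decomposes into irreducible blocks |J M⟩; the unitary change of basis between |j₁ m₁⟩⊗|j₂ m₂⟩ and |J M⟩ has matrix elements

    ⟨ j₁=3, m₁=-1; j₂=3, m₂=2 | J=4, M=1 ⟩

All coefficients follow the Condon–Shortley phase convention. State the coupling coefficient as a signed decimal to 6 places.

+√(16/77) ≈ +0.455842

triangle: 2!·4!·4!/11! = 1152/39916800
(j±m)!: 2!·4!·5!·1!·5!·3! = 4147200
prefactor² = (2J+1)·Δ·N² = 82944/77
  k=1: −1/(1!·1!·3!·4!·1!·0!) = -1/144
  k=2: +1/(2!·0!·2!·3!·2!·1!) = 1/48
Σ = 1/72  ⇒  CG² = 82944/77·(1/72)² = 16/77
CG = +√(16/77) = +0.455842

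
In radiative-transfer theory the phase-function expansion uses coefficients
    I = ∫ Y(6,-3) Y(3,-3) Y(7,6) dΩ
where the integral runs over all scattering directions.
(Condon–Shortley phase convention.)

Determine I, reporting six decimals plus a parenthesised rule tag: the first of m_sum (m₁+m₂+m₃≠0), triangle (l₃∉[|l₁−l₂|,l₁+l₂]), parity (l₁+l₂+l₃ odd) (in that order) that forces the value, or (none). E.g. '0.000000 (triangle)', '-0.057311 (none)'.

Rules hold: Σm=0, L=16 even, 3≤7≤9.
N = 13·7·15 = 1365
Δ = 2!·10!·4!/17! = 1/2042040
Racah Σ t=0..2: t=0:+1/207360 t=1:−1/57600 t=2:+1/207360 = -1/129600
⇒ 3j(6 3 7; 0 0 0)² = 168/12155, sgn +1
Racah Σ t=0..0: t=0:+1/17418240 = 1/17418240
⇒ 3j(6 3 7; -3 -3 6)² = 15/952, sgn -1
4πI² = N·(3j₀)²·(3jₘ)² = 945/3179
I = -1·√(0.297263/4π) = -0.15380332
No selection rule forces the value: the integral is nonzero (none).

-0.153803 (none)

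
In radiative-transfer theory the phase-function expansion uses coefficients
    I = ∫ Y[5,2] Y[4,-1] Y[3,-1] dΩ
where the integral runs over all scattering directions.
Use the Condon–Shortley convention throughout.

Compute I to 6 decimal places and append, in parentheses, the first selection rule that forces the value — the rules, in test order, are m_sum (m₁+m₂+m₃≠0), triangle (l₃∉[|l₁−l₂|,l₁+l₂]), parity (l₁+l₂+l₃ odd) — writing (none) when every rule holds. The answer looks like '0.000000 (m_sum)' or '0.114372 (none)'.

0.148044 (none)

m-sum 0 ✓  L=12 even ✓  1≤3≤9 ✓
Π(2lᵢ+1) = 11×9×7 = 693
triangle coeff Δ(5,4,3) = 1/180180
Σ_t [2,4]: t=2:+1/576 t=3:−1/144 t=4:+1/576 = -1/288
(3j)²=20/1001 [(5 4 3; 0 0 0)], sign=+1
Σ_t [1,3]: t=1:−1/960 t=2:+1/288 t=3:−1/1728 = 1/540
(3j)²=128/6435 [(5 4 3; 2 -1 -1)], sign=+1
⇒ 4πI² = 512/1859
I = (+1)√(512/1859/(4π)) = 0.14804384
No selection rule forces the value: the integral is nonzero (none).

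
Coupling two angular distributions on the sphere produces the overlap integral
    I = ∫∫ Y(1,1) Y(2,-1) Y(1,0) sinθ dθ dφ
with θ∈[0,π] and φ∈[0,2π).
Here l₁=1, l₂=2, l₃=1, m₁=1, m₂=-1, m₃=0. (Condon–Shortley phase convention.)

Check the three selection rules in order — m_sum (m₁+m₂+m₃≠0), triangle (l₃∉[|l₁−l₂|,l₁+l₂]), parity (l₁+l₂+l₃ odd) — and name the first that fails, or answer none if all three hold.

m₁+m₂+m₃ = 1 − 1 + 0 = 0  ✓
triangle: |1−2|=1 ≤ l₃=1 ≤ 1+2=3  ✓
parity: l₁+l₂+l₃ = 4 is even  ✓

none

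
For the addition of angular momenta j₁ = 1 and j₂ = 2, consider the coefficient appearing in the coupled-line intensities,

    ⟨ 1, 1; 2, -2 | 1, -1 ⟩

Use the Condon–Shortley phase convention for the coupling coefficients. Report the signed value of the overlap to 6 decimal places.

+√(3/5) = +0.774597

√[3·2!0!2!/5! · 2!0!0!4!0!2!] = √(48/5)
  +(−1)^0/∏(0,2,0,0,0,2)! = 1/4  (running 1/4)
⟨..|..⟩ = √(48/5)·(1/4) = +0.774597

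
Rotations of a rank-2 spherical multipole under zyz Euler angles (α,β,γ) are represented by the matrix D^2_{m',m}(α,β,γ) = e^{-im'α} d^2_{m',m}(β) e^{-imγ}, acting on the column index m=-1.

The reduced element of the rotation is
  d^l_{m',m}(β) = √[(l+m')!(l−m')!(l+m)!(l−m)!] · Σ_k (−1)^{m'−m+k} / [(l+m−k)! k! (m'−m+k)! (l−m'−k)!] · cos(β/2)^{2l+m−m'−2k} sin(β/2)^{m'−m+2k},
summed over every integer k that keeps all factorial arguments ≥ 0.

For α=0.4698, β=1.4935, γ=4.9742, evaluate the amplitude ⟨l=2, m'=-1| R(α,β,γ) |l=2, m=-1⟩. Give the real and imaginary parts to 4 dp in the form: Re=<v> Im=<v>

Re=-0.3043 Im=0.3389

D^2_{-1,-1}(0.4698,1.4935,4.9742) = e^{-i·-1·0.4698}·d^2_{-1,-1}(1.4935)·e^{-i·-1·4.9742}. Compute d first:
c=cos(1.493500/2)=0.733900, s=sin(1.493500/2)=0.679257; N=√[1·6·1·6]=6.000000
k: max(0,(-1)−(-1))=0 … min(2+(-1),2−(-1))=1
  k=0: (−1)^0·6.0000/(6)·0.7339^4·0.6793^0 = +0.290100
  k=1: (−1)^1·6.0000/(2)·0.7339^2·0.6793^2 = -0.745528
d^2_{-1,-1}(1.4935) = +0.290100 -0.745528 = -0.455427
Attach z-rotation phases: D = e^{-i(-1)(0.4698)}·(-0.455427)·e^{-i(-1)(4.9742)} = -0.304257+0.338883i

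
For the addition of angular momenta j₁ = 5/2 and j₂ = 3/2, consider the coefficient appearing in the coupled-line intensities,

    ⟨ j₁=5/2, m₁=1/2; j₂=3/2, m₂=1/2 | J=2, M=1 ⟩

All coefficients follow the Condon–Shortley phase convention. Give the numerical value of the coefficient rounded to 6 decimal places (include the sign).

−√(25/84) ≈ -0.545545

√[5·2!3!1!/7! · 3!2!2!1!3!1!] = √(12/7)
  +(−1)^1/∏(1,1,1,1,2,0)! = -1/2  (running -1/2)
  +(−1)^2/∏(2,0,0,0,3,1)! = 1/12  (running -5/12)
⟨..|..⟩ = √(12/7)·(-5/12) = -0.545545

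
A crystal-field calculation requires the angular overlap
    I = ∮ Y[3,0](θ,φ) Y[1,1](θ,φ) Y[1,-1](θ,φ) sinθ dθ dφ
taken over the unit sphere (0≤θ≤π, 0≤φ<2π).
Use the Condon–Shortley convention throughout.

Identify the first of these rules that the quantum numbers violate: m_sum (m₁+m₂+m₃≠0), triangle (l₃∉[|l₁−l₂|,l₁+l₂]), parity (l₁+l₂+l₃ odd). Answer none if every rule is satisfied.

Σmᵢ = 0  ✓
l₃∈[|l₁−l₂|,l₁+l₂]=[2,4] required, l₃=1 fails  ✗
Σlᵢ = 5 ⇒ odd

triangle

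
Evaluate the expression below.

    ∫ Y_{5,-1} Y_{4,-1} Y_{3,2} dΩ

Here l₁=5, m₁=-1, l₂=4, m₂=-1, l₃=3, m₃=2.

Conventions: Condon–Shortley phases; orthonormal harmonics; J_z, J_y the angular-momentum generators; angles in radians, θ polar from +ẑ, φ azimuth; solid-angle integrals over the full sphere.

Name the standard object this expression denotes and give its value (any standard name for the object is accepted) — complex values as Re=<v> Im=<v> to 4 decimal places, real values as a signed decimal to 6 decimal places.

This is a Gaunt coefficient — the integral of a triple product of spherical harmonics over the sphere.
Checks pass: Σm=0; 12 even; l₃=3∈[1,9].
(2·5+1)(2·4+1)(2·3+1) = 693
Δ: 6! 4! 2! / 13! → 1/180180
sum: t=2:+1/576 t=3:−1/144 t=4:+1/576 = -1/288
3j²(5 4 3; 0 0 0) = Δ·Π!·Σ² = 20/1001  (sign +1)
sum: t=2:+1/1152 t=3:−1/432 = -5/3456
3j²(5 4 3; -1 -1 2) = Δ·Π!·Σ² = 625/36036  (sign +1)
combine: 4πI² = 693·20/1001·625/36036 = 3125/13013
take √, sign +1: I = 0.13823925

Gaunt coefficient, +0.138239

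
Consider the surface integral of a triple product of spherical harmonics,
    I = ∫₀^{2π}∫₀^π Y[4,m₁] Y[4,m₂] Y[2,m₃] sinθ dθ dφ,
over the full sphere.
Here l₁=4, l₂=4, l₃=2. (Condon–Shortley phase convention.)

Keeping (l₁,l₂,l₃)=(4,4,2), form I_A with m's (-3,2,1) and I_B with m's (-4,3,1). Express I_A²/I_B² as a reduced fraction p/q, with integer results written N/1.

25/28

Shared (l₁,l₂,l₃)=(4,4,2): N and (l;000)² cancel in I_A²/I_B².
A: Δ = 6!·2!·2!/11! = 1/13860; Racah Σ t=5..6: t=5:−1/240 t=6:+1/1440 = -1/288; ⇒ 3j(4 4 2; -3 2 1)² = 5/132, sgn +1
B: Δ = 6!·2!·2!/11! = 1/13860; Racah Σ t=6..6: t=6:+1/1440 = 1/1440; ⇒ 3j(4 4 2; -4 3 1)² = 7/165, sgn -1
I_A²/I_B² = (5/132)/(7/165) = 25/28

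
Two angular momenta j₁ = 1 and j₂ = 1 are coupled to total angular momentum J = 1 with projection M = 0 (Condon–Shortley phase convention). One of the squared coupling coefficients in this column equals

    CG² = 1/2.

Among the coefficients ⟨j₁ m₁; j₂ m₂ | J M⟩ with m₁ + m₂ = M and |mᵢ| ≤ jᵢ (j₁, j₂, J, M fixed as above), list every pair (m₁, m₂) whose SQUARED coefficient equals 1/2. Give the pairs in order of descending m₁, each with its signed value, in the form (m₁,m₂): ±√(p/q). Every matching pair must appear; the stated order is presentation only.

Admissible pairs with m₁+m₂ = M = 0: (-1,1), (0,0), (1,-1)
  (m₁,m₂)=(1,-1): CG² = 1/2, CG = +√(1/2)   ← matches the target
  (m₁,m₂)=(0,0): CG² = 0/1, CG = 0
  (m₁,m₂)=(-1,1): CG² = 1/2, CG = −√(1/2)   ← matches the target
Pairs with CG² = 1/2: (1,-1): +√(1/2); (-1,1): −√(1/2)

(1,-1): +√(1/2); (-1,1): −√(1/2)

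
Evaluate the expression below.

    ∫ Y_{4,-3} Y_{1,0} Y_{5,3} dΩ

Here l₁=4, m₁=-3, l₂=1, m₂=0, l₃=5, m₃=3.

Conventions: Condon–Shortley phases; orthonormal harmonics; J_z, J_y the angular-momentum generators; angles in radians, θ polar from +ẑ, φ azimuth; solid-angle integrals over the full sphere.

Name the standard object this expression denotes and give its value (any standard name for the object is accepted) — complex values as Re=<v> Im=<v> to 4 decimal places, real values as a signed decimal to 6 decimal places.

Gaunt coefficient, -0.196426

This is a Gaunt coefficient — the integral of a triple product of spherical harmonics over the sphere.
m-sum 0 ✓  L=10 even ✓  3≤5≤5 ✓
Π(2lᵢ+1) = 9×3×11 = 297
triangle coeff Δ(4,1,5) = 1/495
Σ_t [0,0]: t=0:+1/576 = 1/576
(3j)²=5/99 [(4 1 5; 0 0 0)], sign=-1
Σ_t [0,0]: t=0:+1/5040 = 1/5040
(3j)²=16/495 [(4 1 5; -3 0 3)], sign=+1
⇒ 4πI² = 16/33
I = (-1)√(16/33/(4π)) = -0.19642560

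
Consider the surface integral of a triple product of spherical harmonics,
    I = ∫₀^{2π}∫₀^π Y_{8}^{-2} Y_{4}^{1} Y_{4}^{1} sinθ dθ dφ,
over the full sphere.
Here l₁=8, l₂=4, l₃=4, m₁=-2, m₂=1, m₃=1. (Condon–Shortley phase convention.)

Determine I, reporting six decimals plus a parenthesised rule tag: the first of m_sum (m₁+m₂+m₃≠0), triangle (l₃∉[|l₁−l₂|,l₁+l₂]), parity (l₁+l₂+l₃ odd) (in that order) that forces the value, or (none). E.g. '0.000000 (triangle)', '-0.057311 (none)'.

0.237765 (none)

Checks pass: Σm=0; 16 even; l₃=4∈[4,12].
(2·8+1)(2·4+1)(2·4+1) = 1377
Δ: 8! 8! 0! / 17! → 1/218790
sum: t=4:+1/331776 = 1/331776
3j²(8 4 4; 0 0 0) = Δ·Π!·Σ² = 490/21879  (sign +1)
sum: t=5:−1/518400 = -1/518400
3j²(8 4 4; -2 1 1) = Δ·Π!·Σ² = 56/2431  (sign +1)
combine: 4πI² = 1377·490/21879·56/2431 = 246960/347633
take √, sign +1: I = 0.23776497
No selection rule forces the value: the integral is nonzero (none).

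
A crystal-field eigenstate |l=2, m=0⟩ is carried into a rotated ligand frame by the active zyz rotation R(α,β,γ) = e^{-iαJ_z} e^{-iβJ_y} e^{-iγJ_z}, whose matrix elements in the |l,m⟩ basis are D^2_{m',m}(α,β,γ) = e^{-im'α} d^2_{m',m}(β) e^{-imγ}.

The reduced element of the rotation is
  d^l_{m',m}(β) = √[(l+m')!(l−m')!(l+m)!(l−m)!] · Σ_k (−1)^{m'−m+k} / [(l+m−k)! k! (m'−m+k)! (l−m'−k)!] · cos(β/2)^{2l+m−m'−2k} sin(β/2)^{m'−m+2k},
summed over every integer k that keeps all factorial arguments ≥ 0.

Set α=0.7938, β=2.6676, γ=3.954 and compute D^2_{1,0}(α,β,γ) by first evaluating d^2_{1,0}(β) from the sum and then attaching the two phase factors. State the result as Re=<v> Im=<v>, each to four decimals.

Split into d^2_{1,0}(β=2.6676) × two z-phases.
With c≡cos(β/2)=0.234784 and s≡sin(β/2)=0.972048, N=[6·1·2·2]^{1/2}=4.898979
k∈{0,1} keeps every argument non-negative
  k=0: (−1)^1·4.8990/(2)·0.2348^3·0.9720^1 = -0.030815
  k=1: (−1)^2·4.8990/(2)·0.2348^1·0.9720^3 = +0.528210
d^2_{1,0}(2.6676) = -0.030815 +0.528210 = +0.497395
Attach z-rotation phases: D = e^{-i(1)(0.7938)}·(+0.497395)·e^{-i(0)(3.9540)} = +0.348744-0.354654i

Re=0.3487 Im=-0.3547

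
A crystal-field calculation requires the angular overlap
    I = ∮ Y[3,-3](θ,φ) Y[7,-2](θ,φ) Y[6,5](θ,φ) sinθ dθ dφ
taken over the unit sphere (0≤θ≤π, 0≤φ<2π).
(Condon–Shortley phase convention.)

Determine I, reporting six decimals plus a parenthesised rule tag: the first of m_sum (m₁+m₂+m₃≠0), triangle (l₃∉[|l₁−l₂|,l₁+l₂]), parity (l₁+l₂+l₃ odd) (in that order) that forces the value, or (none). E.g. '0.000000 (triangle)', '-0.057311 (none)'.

Checks pass: Σm=0; 16 even; l₃=6∈[4,10].
(2·3+1)(2·7+1)(2·6+1) = 1365
Δ: 4! 2! 10! / 17! → 1/2042040
sum: t=1:−1/207360 t=2:+1/57600 t=3:−1/207360 = 1/129600
3j²(3 7 6; 0 0 0) = Δ·Π!·Σ² = 168/12155  (sign +1)
sum: t=4:+1/17418240 = 1/17418240
3j²(3 7 6; -3 -2 5) = Δ·Π!·Σ² = 25/12376  (sign -1)
combine: 4πI² = 1365·168/12155·25/12376 = 1575/41327
take √, sign -1: I = -0.05507042
No selection rule forces the value: the integral is nonzero (none).

-0.055070 (none)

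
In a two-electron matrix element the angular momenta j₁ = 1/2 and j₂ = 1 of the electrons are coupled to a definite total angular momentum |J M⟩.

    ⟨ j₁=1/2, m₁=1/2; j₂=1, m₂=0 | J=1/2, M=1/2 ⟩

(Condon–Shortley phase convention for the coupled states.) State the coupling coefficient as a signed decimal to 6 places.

j₁+j₂−J=1  J+j₁−j₂=0  J−j₁+j₂=1  j₁+j₂+J+1=3
(j₁±m₁, j₂±m₂, J±M) = (1,0,1,1,1,0)
P² = 1/3
sum k=0..0:
  [0] +1/1 = 1
S = 1
C² = P²·S² = 1/3 ; C = +0.577350

+0.577350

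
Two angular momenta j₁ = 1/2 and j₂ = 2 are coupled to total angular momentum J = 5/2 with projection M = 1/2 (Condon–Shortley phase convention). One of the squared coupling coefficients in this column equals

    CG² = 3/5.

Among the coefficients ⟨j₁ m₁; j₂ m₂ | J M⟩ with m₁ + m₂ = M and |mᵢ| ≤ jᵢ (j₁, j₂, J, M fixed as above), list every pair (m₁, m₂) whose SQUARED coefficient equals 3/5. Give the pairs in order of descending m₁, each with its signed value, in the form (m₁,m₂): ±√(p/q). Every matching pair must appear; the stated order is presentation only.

Admissible pairs with m₁+m₂ = M = 1/2: (-1/2,1), (1/2,0)
  (m₁,m₂)=(1/2,0): CG² = 3/5, CG = +√(3/5)   ← matches the target
  (m₁,m₂)=(-1/2,1): CG² = 2/5, CG = +√(2/5)
Pairs with CG² = 3/5: (1/2,0): +√(3/5)

(1/2,0): +√(3/5)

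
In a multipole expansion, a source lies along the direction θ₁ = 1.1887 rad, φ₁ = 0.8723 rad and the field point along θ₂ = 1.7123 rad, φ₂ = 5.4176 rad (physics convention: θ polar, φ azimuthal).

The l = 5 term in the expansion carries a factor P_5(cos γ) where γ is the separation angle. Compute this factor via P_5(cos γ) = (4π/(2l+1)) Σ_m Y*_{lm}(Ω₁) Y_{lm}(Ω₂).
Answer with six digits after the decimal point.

-0.312148

Term-by-term m-sum for l=5 (normalisation 4π/11 = 1.142397):
  [-5]  conj(Y_{5,-5})(Ω₁) = (-0.109732, -0.299785) ; Y_{5,-5}(Ω₂) = (-0.165551, -0.409175) ; Δ = (-0.104498, 0.094529)
  [-4]  conj(Y_{5,-4})(Ω₁) = (-0.381406, -0.138191) ; Y_{5,-4}(Ω₂) = (0.188701, 0.062690) ; Δ = (-0.063309, -0.049987)
  [-3]  conj(Y_{5,-3})(Ω₁) = (-0.060100, 0.034787) ; Y_{5,-3}(Ω₂) = (0.235684, -0.142830) ; Δ = (-0.009196, 0.016783)
  [-2]  conj(Y_{5,-2})(Ω₁) = (0.054844, -0.312365) ; Y_{5,-2}(Ω₂) = (-0.035177, 0.217458) ; Δ = (0.065997, 0.022914)
  [-1]  conj(Y_{5,-1})(Ω₁) = (-0.103294, -0.123010) ; Y_{5,-1}(Ω₂) = (0.150005, 0.176221) ; Δ = (0.006182, -0.036655)
  [+0]  conj(Y_{5,0})(Ω₁) = (0.282820, -0.000000) ; Y_{5,0}(Ω₂) = (-0.224853, 0.000000) ; Δ = (-0.063593, 0.000000)
  [+1]  conj(Y_{5,1})(Ω₁) = (0.103294, -0.123010) ; Y_{5,1}(Ω₂) = (-0.150005, 0.176221) ; Δ = (0.006182, 0.036655)
  [+2]  conj(Y_{5,2})(Ω₁) = (0.054844, 0.312365) ; Y_{5,2}(Ω₂) = (-0.035177, -0.217458) ; Δ = (0.065997, -0.022914)
  [+3]  conj(Y_{5,3})(Ω₁) = (0.060100, 0.034787) ; Y_{5,3}(Ω₂) = (-0.235684, -0.142830) ; Δ = (-0.009196, -0.016783)
  [+4]  conj(Y_{5,4})(Ω₁) = (-0.381406, 0.138191) ; Y_{5,4}(Ω₂) = (0.188701, -0.062690) ; Δ = (-0.063309, 0.049987)
  [+5]  conj(Y_{5,5})(Ω₁) = (0.109732, -0.299785) ; Y_{5,5}(Ω₂) = (0.165551, -0.409175) ; Δ = (-0.104498, -0.094529)
Σ over m = (-0.273240, 0.000000); ×(4π/11) → (-0.312148, 0.000000). Real part: -0.312148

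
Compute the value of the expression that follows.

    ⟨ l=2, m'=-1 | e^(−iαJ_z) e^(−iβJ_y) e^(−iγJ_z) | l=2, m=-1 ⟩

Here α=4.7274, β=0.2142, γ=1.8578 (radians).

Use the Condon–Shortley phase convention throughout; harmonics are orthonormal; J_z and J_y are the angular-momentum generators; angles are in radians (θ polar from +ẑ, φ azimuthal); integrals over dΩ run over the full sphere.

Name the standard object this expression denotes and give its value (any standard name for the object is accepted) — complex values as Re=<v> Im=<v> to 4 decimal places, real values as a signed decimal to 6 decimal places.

This is a Wigner D-matrix element — the rotation-matrix element ⟨l m'| R(α,β,γ) |l m⟩ in the angular-momentum basis.
D^2_{-1,-1}(4.7274,0.2142,1.8578) = e^{-i·-1·4.7274}·d^2_{-1,-1}(0.2142)·e^{-i·-1·1.8578}. Compute d first:
With c≡cos(β/2)=0.994270 and s≡sin(β/2)=0.106895, N=[1·6·1·6]^{1/2}=6.000000
k∈{0,1} keeps every argument non-negative
  k=0: (−1)^0·6.0000/(6)·0.9943^4·0.1069^0 = +0.977277
  k=1: (−1)^1·6.0000/(2)·0.9943^2·0.1069^2 = -0.033888
d^2_{-1,-1}(0.2142) = +0.977277 -0.033888 = +0.943389
Attach z-rotation phases: D = e^{-i(-1)(4.7274)}·(+0.943389)·e^{-i(-1)(1.8578)} = +0.900691+0.280606i

Wigner D-matrix element, Re=0.9007 Im=0.2806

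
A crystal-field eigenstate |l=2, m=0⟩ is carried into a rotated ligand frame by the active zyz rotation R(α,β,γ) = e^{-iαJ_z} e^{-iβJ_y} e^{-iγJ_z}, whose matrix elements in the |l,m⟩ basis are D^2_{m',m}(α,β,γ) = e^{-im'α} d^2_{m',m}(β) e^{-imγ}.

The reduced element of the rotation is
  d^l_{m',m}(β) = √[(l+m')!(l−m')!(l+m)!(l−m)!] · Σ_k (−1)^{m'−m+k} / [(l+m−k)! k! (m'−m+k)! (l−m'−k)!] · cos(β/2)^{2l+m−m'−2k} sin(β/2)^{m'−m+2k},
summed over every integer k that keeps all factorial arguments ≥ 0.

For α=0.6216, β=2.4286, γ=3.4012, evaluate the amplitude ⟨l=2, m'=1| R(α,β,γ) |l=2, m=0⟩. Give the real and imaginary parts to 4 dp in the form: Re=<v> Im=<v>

Split into d^2_{1,0}(β=2.4286) × two z-phases.
With c≡cos(β/2)=0.348993 and s≡sin(β/2)=0.937125, N=[6·1·2·2]^{1/2}=4.898979
Admissible k: 0..1 (factorial args all ≥0)
  k=0: (−1)^1·4.8990/(2)·0.3490^3·0.9371^1 = -0.097572
  k=1: (−1)^2·4.8990/(2)·0.3490^1·0.9371^3 = +0.703534
d^2_{1,0}(2.4286) = -0.097572 +0.703534 = +0.605963
D = (+0.812948-0.582337i)·(+0.605963)·(+1.000000+0.000000i) = +0.492616-0.352874i

Re=0.4926 Im=-0.3529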